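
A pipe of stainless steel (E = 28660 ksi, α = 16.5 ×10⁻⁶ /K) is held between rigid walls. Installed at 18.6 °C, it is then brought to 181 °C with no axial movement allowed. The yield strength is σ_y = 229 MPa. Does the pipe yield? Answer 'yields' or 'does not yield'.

yields

E = 28660 ksi = 197.6 GPa.
ΔT = 162.4 K. Constrained thermal stress σ = E·α·ΔT = 197.6×10³ MPa × 16.5×10⁻⁶ × 162.4 = 529 MPa (compressive).
Compare to σ_y = 229 MPa: σ ≥ σ_y, so it yields.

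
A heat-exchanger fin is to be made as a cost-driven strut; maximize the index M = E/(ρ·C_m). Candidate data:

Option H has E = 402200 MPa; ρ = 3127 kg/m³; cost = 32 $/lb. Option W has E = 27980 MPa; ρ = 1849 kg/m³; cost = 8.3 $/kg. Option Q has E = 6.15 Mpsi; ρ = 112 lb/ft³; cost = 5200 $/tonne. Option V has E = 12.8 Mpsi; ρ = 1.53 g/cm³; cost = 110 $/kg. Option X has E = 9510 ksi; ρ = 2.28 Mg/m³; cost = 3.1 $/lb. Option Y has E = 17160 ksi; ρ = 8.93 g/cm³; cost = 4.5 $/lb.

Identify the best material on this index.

option Q

In SI units:
  option H: E = 402.2 GPa, ρ = 3127 kg/m³, cost = 70.55 $/kg
  option W: E = 27.98 GPa, ρ = 1849 kg/m³, cost = 8.300 $/kg
  option Q: E = 42.40 GPa, ρ = 1794 kg/m³, cost = 5.200 $/kg
  option V: E = 88.25 GPa, ρ = 1530 kg/m³, cost = 110.0 $/kg
  option X: E = 65.57 GPa, ρ = 2280 kg/m³, cost = 6.834 $/kg
  option Y: E = 118.3 GPa, ρ = 8930 kg/m³, cost = 9.921 $/kg
  option Q: M = 4.55 MN·m per $
  option X: M = 4.21 MN·m per $
  option H: M = 1.82 MN·m per $
  option W: M = 1.82 MN·m per $
  option Y: M = 1.34 MN·m per $
  option V: M = 0.524 MN·m per $
The maximum is for option Q.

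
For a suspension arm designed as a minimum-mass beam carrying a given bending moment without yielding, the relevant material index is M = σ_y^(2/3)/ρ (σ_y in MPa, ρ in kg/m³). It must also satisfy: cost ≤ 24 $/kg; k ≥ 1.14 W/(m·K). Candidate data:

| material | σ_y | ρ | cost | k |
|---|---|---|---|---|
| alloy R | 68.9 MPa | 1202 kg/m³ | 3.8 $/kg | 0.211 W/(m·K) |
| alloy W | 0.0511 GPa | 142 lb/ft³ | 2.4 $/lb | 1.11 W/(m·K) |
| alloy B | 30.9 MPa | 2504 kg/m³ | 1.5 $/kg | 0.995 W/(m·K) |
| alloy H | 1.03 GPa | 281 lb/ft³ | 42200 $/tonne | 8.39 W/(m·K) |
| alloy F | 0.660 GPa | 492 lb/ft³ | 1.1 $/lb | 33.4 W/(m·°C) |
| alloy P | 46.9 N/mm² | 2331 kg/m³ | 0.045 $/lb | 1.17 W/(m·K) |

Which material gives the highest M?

Screen on constraints: cost ≤ 24 $/kg; k ≥ 1.14 W/(m·K). Survivors: alloy F, alloy P.
Normalizing units and computing the index:
  alloy F: σ_y = 660.0 MPa, ρ = 7881 kg/m³
  alloy P: σ_y = 46.90 MPa, ρ = 2331 kg/m³
  alloy F: M = 9.62×10⁻³
  alloy P: M = 5.58×10⁻³
Highest index: alloy F.

alloy F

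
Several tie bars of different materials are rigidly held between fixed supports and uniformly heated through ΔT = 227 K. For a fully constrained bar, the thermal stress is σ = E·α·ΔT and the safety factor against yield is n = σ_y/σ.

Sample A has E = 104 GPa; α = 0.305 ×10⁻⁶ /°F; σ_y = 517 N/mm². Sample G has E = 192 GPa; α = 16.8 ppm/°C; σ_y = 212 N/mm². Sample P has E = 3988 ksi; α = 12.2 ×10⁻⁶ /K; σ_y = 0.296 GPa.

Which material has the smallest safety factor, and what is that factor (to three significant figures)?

sample G, n = 0.290

In consistent units (E in GPa, α in ×10⁻⁶/K, σ_y in MPa):
  sample A: E = 104.0, α = 0.549, σ_y = 517.0 → σ = 13.0 MPa, n = 39.9
  sample G: E = 192.0, α = 16.8, σ_y = 212.0 → σ = 732 MPa, n = 0.290
  sample P: E = 27.50, α = 12.2, σ_y = 296.0 → σ = 76.1 MPa, n = 3.89
Smallest n: sample G with n = 0.290.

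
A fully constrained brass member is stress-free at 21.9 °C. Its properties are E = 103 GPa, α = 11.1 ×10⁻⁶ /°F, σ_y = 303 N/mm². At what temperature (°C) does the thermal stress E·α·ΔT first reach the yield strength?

α = 11.1×10⁻⁶/°F × 9/5 = 20.0×10⁻⁶/K.
σ_y = 303 N/mm² = 303.0 MPa.
E·α·ΔT = 303.0 MPa ⇒ ΔT = 303.0 / (103.0×10³ × 20.0×10⁻⁶) = 147.2 K.
T = 21.9 + 147.2 = 169.1 °C.

169 °C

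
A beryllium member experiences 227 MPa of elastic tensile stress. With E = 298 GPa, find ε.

ε = σ/E = 227 / 298000 = 7.62×10⁻⁴.

7.62×10⁻⁴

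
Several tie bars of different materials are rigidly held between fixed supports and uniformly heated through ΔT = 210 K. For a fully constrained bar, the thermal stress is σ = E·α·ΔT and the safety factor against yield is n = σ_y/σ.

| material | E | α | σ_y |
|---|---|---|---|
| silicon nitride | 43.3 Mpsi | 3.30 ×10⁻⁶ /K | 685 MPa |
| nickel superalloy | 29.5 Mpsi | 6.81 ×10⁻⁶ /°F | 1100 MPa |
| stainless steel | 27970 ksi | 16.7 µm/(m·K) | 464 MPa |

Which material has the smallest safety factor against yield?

With everything in SI (GPa, ×10⁻⁶/K, MPa):
  silicon nitride: E = 298.5, α = 3.30, σ_y = 685.0 → σ = 207 MPa, n = 3.31
  nickel superalloy: E = 203.4, α = 12.3, σ_y = 1100 → σ = 524 MPa, n = 2.10
  stainless steel: E = 192.8, α = 16.7, σ_y = 464.0 → σ = 676 MPa, n = 0.686
The minimum is stainless steel at n = 0.686.

stainless steel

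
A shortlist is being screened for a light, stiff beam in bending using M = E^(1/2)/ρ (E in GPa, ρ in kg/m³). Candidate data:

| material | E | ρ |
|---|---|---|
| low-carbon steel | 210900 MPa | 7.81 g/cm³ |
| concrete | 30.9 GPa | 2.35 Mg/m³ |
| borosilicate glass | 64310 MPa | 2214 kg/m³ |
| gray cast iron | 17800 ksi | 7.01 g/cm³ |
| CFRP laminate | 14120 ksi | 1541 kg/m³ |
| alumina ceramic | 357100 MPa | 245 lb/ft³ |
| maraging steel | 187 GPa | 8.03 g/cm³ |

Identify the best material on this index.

CFRP laminate

Putting every candidate on a common basis:
  low-carbon steel: E = 210.9 GPa, ρ = 7810 kg/m³
  concrete: E = 30.90 GPa, ρ = 2350 kg/m³
  borosilicate glass: E = 64.31 GPa, ρ = 2214 kg/m³
  gray cast iron: E = 122.7 GPa, ρ = 7010 kg/m³
  CFRP laminate: E = 97.35 GPa, ρ = 1541 kg/m³
  alumina ceramic: E = 357.1 GPa, ρ = 3925 kg/m³
  maraging steel: E = 187.0 GPa, ρ = 8030 kg/m³
  CFRP laminate: M = 6.40×10⁻³
  alumina ceramic: M = 4.82×10⁻³
  borosilicate glass: M = 3.62×10⁻³
  concrete: M = 2.37×10⁻³
  low-carbon steel: M = 1.86×10⁻³
  maraging steel: M = 1.70×10⁻³
  gray cast iron: M = 1.58×10⁻³
CFRP laminate has the largest M.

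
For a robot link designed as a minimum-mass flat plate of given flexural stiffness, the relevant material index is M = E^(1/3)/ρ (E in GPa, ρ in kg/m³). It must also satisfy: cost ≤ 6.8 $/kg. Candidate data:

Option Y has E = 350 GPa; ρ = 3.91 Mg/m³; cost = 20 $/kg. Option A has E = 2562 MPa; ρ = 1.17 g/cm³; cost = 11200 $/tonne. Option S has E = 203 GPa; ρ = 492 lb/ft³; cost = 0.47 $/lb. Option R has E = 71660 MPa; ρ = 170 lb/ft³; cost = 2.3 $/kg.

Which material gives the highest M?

Screen on constraints: cost ≤ 6.8 $/kg. Survivors: option S, option R.
Normalizing units and computing the index:
  option S: E = 203.0 GPa, ρ = 7881 kg/m³
  option R: E = 71.66 GPa, ρ = 2723 kg/m³
  option R: M = 1.53×10⁻³
  option S: M = 0.746×10⁻³
Option R has the largest M.

option R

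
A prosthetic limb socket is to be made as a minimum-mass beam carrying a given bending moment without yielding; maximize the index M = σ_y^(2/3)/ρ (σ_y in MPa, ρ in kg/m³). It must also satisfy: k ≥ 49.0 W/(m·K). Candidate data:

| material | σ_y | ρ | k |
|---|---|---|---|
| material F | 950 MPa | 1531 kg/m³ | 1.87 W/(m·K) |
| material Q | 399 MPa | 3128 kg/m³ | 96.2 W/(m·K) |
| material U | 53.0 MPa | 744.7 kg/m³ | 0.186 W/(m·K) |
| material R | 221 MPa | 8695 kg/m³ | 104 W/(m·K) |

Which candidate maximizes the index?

Screen on constraints: k ≥ 49.0 W/(m·K). Survivors: material Q, material R.
Per-candidate index values:
  material Q: M = 17.3×10⁻³
  material R: M = 4.20×10⁻³
Highest index: material Q.

material Q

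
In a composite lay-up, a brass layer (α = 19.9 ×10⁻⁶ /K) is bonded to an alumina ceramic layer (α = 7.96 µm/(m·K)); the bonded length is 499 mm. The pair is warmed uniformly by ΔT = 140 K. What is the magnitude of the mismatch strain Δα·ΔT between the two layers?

Δα = |19.9 − 7.96|×10⁻⁶/K = 11.9×10⁻⁶/K.
Mismatch strain = Δα·ΔT = 11.9×10⁻⁶ × 140.0 = 1.67×10⁻³.

1.67×10⁻³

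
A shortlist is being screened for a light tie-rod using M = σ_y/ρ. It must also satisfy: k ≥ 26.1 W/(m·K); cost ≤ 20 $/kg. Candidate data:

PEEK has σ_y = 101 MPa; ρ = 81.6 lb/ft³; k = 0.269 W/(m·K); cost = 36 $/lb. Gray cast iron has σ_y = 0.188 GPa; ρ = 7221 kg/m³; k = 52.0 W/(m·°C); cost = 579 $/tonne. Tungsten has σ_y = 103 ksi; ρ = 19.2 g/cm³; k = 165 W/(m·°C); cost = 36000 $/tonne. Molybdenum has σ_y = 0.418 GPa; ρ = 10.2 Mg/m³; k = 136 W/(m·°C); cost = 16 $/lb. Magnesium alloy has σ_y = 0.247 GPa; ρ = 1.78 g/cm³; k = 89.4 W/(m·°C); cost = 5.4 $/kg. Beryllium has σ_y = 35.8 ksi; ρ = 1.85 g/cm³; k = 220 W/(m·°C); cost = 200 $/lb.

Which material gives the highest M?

Screen on constraints: k ≥ 26.1 W/(m·K); cost ≤ 20 $/kg. Survivors: gray cast iron, magnesium alloy.
In SI units:
  gray cast iron: σ_y = 188.0 MPa, ρ = 7221 kg/m³
  magnesium alloy: σ_y = 247.0 MPa, ρ = 1780 kg/m³
  magnesium alloy: M = 139 kN·m/kg
  gray cast iron: M = 26.0 kN·m/kg
The maximum is for magnesium alloy.

magnesium alloy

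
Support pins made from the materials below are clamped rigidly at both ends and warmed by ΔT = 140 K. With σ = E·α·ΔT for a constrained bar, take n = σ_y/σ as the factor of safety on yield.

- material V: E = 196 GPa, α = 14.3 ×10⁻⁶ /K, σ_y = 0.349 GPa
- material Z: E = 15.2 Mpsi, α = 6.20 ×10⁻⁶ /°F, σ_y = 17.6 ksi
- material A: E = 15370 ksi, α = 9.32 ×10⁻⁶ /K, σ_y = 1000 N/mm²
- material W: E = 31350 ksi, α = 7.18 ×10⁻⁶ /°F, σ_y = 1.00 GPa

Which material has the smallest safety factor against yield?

material Z

With everything in SI (GPa, ×10⁻⁶/K, MPa):
  material V: E = 196.0, α = 14.3, σ_y = 349.0 → σ = 392 MPa, n = 0.889
  material Z: E = 104.8, α = 11.2, σ_y = 121.3 → σ = 164 MPa, n = 0.741
  material A: E = 106.0, α = 9.32, σ_y = 1000 → σ = 138 MPa, n = 7.23
  material W: E = 216.2, α = 12.9, σ_y = 1000 → σ = 391 MPa, n = 2.56
Material Z has the lowest safety factor, n = 0.741.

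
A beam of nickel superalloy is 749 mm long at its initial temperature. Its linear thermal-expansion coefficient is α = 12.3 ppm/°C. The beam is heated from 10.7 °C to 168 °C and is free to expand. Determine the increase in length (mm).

ΔT = 168 − 10.7 = 157.3 K.
ΔL = α·L₀·ΔT = 12.3×10⁻⁶ × 749 mm × 157.3 K = 1.45 mm.

1.45 mm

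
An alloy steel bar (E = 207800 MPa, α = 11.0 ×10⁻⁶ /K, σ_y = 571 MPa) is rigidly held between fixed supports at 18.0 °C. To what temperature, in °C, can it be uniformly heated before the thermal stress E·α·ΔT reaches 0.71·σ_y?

195 °C

E = 207800 MPa = 207.8 GPa.
E·α·ΔT = 405.4 MPa ⇒ ΔT = 405.4 / (207.8×10³ × 11.0×10⁻⁶) = 177.4 K.
T = 18.0 + 177.4 = 195.4 °C.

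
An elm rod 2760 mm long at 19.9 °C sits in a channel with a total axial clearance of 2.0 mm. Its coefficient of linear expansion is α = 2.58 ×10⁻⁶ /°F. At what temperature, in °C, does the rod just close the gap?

α = 2.58×10⁻⁶/°F × 9/5 = 4.64×10⁻⁶/K.
α·L₀·ΔT = 2.0 mm ⇒ ΔT = 2.0 / (4.64×10⁻⁶ × 2760.0) = 156.0 K.
T = 19.9 + 156.0 = 175.9 °C.

176 °C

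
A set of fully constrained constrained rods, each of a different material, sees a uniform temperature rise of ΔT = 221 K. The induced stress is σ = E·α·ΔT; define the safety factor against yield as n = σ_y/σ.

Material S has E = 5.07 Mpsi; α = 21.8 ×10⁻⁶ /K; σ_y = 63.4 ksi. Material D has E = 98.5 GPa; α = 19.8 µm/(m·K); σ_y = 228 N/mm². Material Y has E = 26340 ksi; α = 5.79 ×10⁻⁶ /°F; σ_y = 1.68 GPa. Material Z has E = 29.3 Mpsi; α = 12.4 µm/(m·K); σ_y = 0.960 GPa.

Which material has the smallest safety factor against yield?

material D

Per material, after unit conversion:
  material S: E = 34.96, α = 21.8, σ_y = 437.1 → σ = 168 MPa, n = 2.60
  material D: E = 98.50, α = 19.8, σ_y = 228.0 → σ = 431 MPa, n = 0.529
  material Y: E = 181.6, α = 10.4, σ_y = 1680 → σ = 418 MPa, n = 4.02
  material Z: E = 202.0, α = 12.4, σ_y = 960.0 → σ = 554 MPa, n = 1.73
The minimum is material D at n = 0.529.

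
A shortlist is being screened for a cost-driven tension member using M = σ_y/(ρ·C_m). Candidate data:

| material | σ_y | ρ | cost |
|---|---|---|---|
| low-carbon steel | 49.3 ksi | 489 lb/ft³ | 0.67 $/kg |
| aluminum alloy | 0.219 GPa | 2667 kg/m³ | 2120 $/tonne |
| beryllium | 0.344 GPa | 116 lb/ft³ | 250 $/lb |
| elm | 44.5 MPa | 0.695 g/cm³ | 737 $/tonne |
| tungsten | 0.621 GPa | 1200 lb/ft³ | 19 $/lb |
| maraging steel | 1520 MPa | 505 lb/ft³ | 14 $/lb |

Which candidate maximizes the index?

Convert each candidate to consistent units, then evaluate M:
  low-carbon steel: σ_y = 339.9 MPa, ρ = 7833 kg/m³, cost = 0.6700 $/kg
  aluminum alloy: σ_y = 219.0 MPa, ρ = 2667 kg/m³, cost = 2.120 $/kg
  beryllium: σ_y = 344.0 MPa, ρ = 1858 kg/m³, cost = 551.1 $/kg
  elm: σ_y = 44.50 MPa, ρ = 695.0 kg/m³, cost = 0.7370 $/kg
  tungsten: σ_y = 621.0 MPa, ρ = 19220 kg/m³, cost = 41.89 $/kg
  maraging steel: σ_y = 1520 MPa, ρ = 8089 kg/m³, cost = 30.86 $/kg
  elm: M = 86.9 kN·m per $
  low-carbon steel: M = 64.8 kN·m per $
  aluminum alloy: M = 38.7 kN·m per $
  maraging steel: M = 6.09 kN·m per $
  tungsten: M = 0.771 kN·m per $
  beryllium: M = 0.336 kN·m per $
Elm has the largest M.

elm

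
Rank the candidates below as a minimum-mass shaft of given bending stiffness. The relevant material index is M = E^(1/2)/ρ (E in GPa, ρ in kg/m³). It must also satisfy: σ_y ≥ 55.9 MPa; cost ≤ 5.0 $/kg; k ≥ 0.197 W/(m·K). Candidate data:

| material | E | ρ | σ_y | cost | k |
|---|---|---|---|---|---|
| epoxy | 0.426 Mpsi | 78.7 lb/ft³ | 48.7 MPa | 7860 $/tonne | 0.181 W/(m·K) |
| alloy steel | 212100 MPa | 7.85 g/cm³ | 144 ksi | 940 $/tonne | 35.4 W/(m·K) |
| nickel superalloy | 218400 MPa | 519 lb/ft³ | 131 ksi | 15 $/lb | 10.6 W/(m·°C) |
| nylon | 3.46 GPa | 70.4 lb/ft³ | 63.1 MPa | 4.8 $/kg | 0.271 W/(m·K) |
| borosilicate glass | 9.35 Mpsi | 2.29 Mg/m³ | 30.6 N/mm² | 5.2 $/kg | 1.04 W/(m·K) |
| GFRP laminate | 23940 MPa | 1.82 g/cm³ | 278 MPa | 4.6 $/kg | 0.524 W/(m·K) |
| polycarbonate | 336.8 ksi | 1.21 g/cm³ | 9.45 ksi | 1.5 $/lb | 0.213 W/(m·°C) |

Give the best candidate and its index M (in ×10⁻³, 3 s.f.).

GFRP laminate, M = 2.69×10⁻³

Screen on constraints: σ_y ≥ 55.9 MPa; cost ≤ 5.0 $/kg; k ≥ 0.197 W/(m·K). Survivors: alloy steel, nylon, GFRP laminate, polycarbonate.
After converting to SI:
  alloy steel: E = 212.1 GPa, ρ = 7850 kg/m³
  nylon: E = 3.460 GPa, ρ = 1128 kg/m³
  GFRP laminate: E = 23.94 GPa, ρ = 1820 kg/m³
  polycarbonate: E = 2.322 GPa, ρ = 1210 kg/m³
  GFRP laminate: M = 2.69×10⁻³
  alloy steel: M = 1.86×10⁻³
  nylon: M = 1.65×10⁻³
  polycarbonate: M = 1.26×10⁻³
The maximum is for GFRP laminate.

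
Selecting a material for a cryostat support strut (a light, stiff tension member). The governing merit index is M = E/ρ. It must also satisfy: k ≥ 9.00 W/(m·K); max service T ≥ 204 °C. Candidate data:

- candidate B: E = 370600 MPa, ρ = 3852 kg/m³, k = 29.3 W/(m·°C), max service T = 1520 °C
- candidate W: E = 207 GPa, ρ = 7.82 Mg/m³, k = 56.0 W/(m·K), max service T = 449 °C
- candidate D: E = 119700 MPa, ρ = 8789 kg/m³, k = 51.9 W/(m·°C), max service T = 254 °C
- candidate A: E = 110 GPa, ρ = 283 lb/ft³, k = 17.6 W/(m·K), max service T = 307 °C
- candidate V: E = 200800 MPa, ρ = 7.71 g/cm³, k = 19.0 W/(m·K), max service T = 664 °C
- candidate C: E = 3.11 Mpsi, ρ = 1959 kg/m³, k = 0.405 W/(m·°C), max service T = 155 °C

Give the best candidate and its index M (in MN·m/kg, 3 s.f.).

Screen on constraints: k ≥ 9.00 W/(m·K); max service T ≥ 204 °C. Survivors: candidate B, candidate W, candidate D, candidate A, candidate V.
After converting to SI:
  candidate B: E = 370.6 GPa, ρ = 3852 kg/m³
  candidate W: E = 207.0 GPa, ρ = 7820 kg/m³
  candidate D: E = 119.7 GPa, ρ = 8789 kg/m³
  candidate A: E = 110.0 GPa, ρ = 4533 kg/m³
  candidate V: E = 200.8 GPa, ρ = 7710 kg/m³
  candidate B: M = 96.2 MN·m/kg
  candidate W: M = 26.5 MN·m/kg
  candidate V: M = 26.0 MN·m/kg
  candidate A: M = 24.3 MN·m/kg
  candidate D: M = 13.6 MN·m/kg
Highest index: candidate B.

candidate B, M = 96.2 MN·m/kg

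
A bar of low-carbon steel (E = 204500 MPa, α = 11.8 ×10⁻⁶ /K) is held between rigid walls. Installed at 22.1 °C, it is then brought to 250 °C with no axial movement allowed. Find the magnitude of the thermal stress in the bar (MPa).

E = 204500 MPa = 204.5 GPa.
ΔT = 227.9 K. Constrained thermal stress σ = E·α·ΔT = 204.5×10³ MPa × 11.8×10⁻⁶ × 227.9 = 550 MPa (compressive).

550 MPa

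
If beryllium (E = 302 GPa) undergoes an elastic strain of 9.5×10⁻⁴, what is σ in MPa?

287 MPa

σ = E·ε = 302000 MPa × 9.5×10⁻⁴ = 287 MPa.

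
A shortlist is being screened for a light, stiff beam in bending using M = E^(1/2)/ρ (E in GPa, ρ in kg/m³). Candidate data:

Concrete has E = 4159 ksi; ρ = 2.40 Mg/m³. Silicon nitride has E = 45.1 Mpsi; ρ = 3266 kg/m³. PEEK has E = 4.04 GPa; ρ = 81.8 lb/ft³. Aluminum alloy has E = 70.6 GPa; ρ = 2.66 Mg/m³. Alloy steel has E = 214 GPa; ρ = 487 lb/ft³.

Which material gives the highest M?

Putting every candidate on a common basis:
  concrete: E = 28.68 GPa, ρ = 2400 kg/m³
  silicon nitride: E = 311.0 GPa, ρ = 3266 kg/m³
  PEEK: E = 4.040 GPa, ρ = 1310 kg/m³
  aluminum alloy: E = 70.60 GPa, ρ = 2660 kg/m³
  alloy steel: E = 214.0 GPa, ρ = 7801 kg/m³
  silicon nitride: M = 5.40×10⁻³
  aluminum alloy: M = 3.16×10⁻³
  concrete: M = 2.23×10⁻³
  alloy steel: M = 1.88×10⁻³
  PEEK: M = 1.53×10⁻³
The maximum is for silicon nitride.

silicon nitride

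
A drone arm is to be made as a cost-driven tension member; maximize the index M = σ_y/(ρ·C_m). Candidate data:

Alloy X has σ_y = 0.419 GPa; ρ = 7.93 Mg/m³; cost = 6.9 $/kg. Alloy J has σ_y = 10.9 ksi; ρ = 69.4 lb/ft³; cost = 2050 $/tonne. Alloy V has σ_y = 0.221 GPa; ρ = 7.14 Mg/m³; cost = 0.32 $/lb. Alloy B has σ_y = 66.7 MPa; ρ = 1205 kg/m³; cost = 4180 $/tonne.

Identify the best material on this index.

alloy V

In SI units:
  alloy X: σ_y = 419.0 MPa, ρ = 7930 kg/m³, cost = 6.900 $/kg
  alloy J: σ_y = 75.15 MPa, ρ = 1112 kg/m³, cost = 2.050 $/kg
  alloy V: σ_y = 221.0 MPa, ρ = 7140 kg/m³, cost = 0.7055 $/kg
  alloy B: σ_y = 66.70 MPa, ρ = 1205 kg/m³, cost = 4.180 $/kg
  alloy V: M = 43.9 kN·m per $
  alloy J: M = 33.0 kN·m per $
  alloy B: M = 13.2 kN·m per $
  alloy X: M = 7.66 kN·m per $
Alloy V ranks first.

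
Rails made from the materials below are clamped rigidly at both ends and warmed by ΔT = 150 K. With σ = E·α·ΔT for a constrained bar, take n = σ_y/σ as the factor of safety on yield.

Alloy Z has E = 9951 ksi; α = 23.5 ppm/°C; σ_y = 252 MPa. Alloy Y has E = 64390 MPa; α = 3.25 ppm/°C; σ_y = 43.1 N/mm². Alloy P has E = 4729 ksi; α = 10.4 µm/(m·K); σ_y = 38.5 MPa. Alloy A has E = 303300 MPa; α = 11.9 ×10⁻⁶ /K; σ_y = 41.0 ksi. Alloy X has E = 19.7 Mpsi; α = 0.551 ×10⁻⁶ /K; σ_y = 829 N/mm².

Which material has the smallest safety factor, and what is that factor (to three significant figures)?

alloy A, n = 0.522

Per material, after unit conversion:
  alloy Z: E = 68.61, α = 23.5, σ_y = 252.0 → σ = 242 MPa, n = 1.04
  alloy Y: E = 64.39, α = 3.25, σ_y = 43.10 → σ = 31.4 MPa, n = 1.37
  alloy P: E = 32.61, α = 10.4, σ_y = 38.50 → σ = 50.9 MPa, n = 0.757
  alloy A: E = 303.3, α = 11.9, σ_y = 282.7 → σ = 541 MPa, n = 0.522
  alloy X: E = 135.8, α = 0.551, σ_y = 829.0 → σ = 11.2 MPa, n = 73.8
Alloy A has the lowest safety factor, n = 0.522.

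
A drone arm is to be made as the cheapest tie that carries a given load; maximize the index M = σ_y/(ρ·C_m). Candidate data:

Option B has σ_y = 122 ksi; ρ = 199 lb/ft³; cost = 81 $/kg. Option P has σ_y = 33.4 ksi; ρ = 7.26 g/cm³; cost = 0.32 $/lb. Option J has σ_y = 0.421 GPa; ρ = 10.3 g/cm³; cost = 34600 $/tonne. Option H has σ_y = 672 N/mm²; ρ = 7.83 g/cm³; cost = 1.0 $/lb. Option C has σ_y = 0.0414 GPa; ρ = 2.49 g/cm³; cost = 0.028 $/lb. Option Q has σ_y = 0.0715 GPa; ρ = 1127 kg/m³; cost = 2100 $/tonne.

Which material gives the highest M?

Putting every candidate on a common basis:
  option B: σ_y = 841.2 MPa, ρ = 3188 kg/m³, cost = 81.00 $/kg
  option P: σ_y = 230.3 MPa, ρ = 7260 kg/m³, cost = 0.7055 $/kg
  option J: σ_y = 421.0 MPa, ρ = 10300 kg/m³, cost = 34.60 $/kg
  option H: σ_y = 672.0 MPa, ρ = 7830 kg/m³, cost = 2.205 $/kg
  option C: σ_y = 41.40 MPa, ρ = 2490 kg/m³, cost = 0.06173 $/kg
  option Q: σ_y = 71.50 MPa, ρ = 1127 kg/m³, cost = 2.100 $/kg
  option C: M = 269 kN·m per $
  option P: M = 45.0 kN·m per $
  option H: M = 38.9 kN·m per $
  option Q: M = 30.2 kN·m per $
  option B: M = 3.26 kN·m per $
  option J: M = 1.18 kN·m per $
The maximum is for option C.

option C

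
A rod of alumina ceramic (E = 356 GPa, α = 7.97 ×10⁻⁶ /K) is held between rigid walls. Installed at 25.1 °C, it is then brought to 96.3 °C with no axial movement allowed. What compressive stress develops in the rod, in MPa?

ΔT = 71.20 K. Constrained thermal stress σ = E·α·ΔT = 356.0×10³ MPa × 7.97×10⁻⁶ × 71.20 = 202 MPa (compressive).

202 MPa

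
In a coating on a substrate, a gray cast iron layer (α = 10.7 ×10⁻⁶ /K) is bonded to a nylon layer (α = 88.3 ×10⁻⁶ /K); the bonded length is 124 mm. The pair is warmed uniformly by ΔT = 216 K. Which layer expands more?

α(gray cast iron) = 10.7×10⁻⁶/K vs α(nylon) = 88.3×10⁻⁶/K.
Higher α expands more for the same ΔT: nylon.

nylon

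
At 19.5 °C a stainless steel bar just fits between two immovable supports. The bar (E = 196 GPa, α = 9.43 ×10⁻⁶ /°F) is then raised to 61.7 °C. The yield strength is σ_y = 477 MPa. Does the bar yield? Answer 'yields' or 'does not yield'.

does not yield

α = 9.43×10⁻⁶/°F × 9/5 = 17.0×10⁻⁶/K.
ΔT = 42.20 K. Constrained thermal stress σ = E·α·ΔT = 196.0×10³ MPa × 17.0×10⁻⁶ × 42.20 = 140 MPa (compressive).
Compare to σ_y = 477 MPa: σ < σ_y, so it does not yield.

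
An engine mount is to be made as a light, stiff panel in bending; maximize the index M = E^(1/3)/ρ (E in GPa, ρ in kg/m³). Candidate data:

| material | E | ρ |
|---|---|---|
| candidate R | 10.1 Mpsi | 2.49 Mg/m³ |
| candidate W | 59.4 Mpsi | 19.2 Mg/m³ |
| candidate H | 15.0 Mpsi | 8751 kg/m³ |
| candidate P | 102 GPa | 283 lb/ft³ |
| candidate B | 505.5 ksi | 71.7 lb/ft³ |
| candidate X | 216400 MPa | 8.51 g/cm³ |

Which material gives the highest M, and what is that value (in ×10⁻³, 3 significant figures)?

candidate R, M = 1.65×10⁻³

In SI units:
  candidate R: E = 69.64 GPa, ρ = 2490 kg/m³
  candidate W: E = 409.5 GPa, ρ = 19200 kg/m³
  candidate H: E = 103.4 GPa, ρ = 8751 kg/m³
  candidate P: E = 102.0 GPa, ρ = 4533 kg/m³
  candidate B: E = 3.485 GPa, ρ = 1149 kg/m³
  candidate X: E = 216.4 GPa, ρ = 8510 kg/m³
  candidate R: M = 1.65×10⁻³
  candidate B: M = 1.32×10⁻³
  candidate P: M = 1.03×10⁻³
  candidate X: M = 0.705×10⁻³
  candidate H: M = 0.536×10⁻³
  candidate W: M = 0.387×10⁻³
Candidate R ranks first.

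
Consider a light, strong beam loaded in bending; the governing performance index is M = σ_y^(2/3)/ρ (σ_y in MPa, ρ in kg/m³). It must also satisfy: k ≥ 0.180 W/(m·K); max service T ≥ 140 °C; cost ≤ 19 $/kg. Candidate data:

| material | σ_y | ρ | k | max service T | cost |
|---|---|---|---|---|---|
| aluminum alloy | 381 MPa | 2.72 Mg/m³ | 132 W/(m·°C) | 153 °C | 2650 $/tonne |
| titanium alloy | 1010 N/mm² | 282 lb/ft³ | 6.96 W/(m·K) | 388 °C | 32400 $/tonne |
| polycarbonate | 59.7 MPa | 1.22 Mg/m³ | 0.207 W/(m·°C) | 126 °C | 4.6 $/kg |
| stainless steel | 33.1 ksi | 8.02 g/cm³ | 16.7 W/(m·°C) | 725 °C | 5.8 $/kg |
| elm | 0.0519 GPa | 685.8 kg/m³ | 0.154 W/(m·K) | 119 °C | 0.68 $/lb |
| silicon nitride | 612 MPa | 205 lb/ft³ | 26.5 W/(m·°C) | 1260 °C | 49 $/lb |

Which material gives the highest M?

Screen on constraints: k ≥ 0.180 W/(m·K); max service T ≥ 140 °C; cost ≤ 19 $/kg. Survivors: aluminum alloy, stainless steel.
After converting to SI:
  aluminum alloy: σ_y = 381.0 MPa, ρ = 2720 kg/m³
  stainless steel: σ_y = 228.2 MPa, ρ = 8020 kg/m³
  aluminum alloy: M = 19.3×10⁻³
  stainless steel: M = 4.66×10⁻³
Aluminum alloy has the largest M.

aluminum alloy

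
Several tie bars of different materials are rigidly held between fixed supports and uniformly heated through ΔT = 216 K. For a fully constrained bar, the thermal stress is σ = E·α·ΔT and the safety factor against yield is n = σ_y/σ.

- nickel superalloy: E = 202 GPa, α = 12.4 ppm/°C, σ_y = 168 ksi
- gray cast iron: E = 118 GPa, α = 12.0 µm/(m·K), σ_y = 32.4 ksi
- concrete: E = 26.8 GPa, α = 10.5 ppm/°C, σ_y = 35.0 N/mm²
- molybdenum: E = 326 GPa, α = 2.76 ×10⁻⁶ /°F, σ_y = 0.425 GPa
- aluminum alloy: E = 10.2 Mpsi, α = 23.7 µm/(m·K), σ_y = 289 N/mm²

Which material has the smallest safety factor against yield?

concrete

In consistent units (E in GPa, α in ×10⁻⁶/K, σ_y in MPa):
  nickel superalloy: E = 202.0, α = 12.4, σ_y = 1158 → σ = 541 MPa, n = 2.14
  gray cast iron: E = 118.0, α = 12.0, σ_y = 223.4 → σ = 306 MPa, n = 0.730
  concrete: E = 26.80, α = 10.5, σ_y = 35.00 → σ = 60.8 MPa, n = 0.576
  molybdenum: E = 326.0, α = 4.97, σ_y = 425.0 → σ = 350 MPa, n = 1.21
  aluminum alloy: E = 70.33, α = 23.7, σ_y = 289.0 → σ = 360 MPa, n = 0.803
The minimum is concrete at n = 0.576.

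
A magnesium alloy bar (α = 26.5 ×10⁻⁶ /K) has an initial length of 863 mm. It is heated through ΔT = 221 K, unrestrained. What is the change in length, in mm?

ΔL = α·L₀·ΔT = 26.5×10⁻⁶ × 863 mm × 221.0 K = 5.05 mm.

5.05 mm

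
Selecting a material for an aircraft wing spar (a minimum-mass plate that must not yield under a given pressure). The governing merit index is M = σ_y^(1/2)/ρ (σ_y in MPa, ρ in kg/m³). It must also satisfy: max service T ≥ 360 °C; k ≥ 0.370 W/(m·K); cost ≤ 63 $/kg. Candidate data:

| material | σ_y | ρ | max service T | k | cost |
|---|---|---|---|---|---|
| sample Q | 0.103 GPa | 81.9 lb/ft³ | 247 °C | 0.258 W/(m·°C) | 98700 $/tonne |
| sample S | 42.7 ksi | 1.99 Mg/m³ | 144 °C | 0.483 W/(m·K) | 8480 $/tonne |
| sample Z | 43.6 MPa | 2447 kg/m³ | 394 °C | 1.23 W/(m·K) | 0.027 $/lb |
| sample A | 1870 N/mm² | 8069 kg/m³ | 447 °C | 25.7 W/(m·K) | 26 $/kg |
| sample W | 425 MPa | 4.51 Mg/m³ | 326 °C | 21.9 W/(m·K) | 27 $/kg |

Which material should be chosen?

sample A

Screen on constraints: max service T ≥ 360 °C; k ≥ 0.370 W/(m·K); cost ≤ 63 $/kg. Survivors: sample Z, sample A.
After converting to SI:
  sample Z: σ_y = 43.60 MPa, ρ = 2447 kg/m³
  sample A: σ_y = 1870 MPa, ρ = 8069 kg/m³
  sample A: M = 5.36×10⁻³
  sample Z: M = 2.70×10⁻³
Sample A has the largest M.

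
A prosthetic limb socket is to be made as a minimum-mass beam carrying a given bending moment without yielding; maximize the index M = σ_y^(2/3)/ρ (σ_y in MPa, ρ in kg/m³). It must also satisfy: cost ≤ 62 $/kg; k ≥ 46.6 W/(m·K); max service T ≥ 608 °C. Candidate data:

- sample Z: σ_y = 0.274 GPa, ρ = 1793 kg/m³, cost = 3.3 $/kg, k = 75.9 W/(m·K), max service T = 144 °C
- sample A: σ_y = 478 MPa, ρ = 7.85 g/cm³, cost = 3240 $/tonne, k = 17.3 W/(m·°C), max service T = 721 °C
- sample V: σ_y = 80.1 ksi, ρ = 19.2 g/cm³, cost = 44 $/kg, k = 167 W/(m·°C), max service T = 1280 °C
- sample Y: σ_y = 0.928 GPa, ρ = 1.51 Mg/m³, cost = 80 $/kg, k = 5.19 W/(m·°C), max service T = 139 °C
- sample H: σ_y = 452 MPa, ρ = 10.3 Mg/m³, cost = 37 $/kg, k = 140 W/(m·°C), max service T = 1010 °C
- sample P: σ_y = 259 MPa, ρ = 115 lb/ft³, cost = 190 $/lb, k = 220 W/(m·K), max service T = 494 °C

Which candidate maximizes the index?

sample H

Screen on constraints: cost ≤ 62 $/kg; k ≥ 46.6 W/(m·K); max service T ≥ 608 °C. Survivors: sample V, sample H.
Convert each candidate to consistent units, then evaluate M:
  sample V: σ_y = 552.3 MPa, ρ = 19200 kg/m³
  sample H: σ_y = 452.0 MPa, ρ = 10300 kg/m³
  sample H: M = 5.72×10⁻³
  sample V: M = 3.51×10⁻³
The maximum is for sample H.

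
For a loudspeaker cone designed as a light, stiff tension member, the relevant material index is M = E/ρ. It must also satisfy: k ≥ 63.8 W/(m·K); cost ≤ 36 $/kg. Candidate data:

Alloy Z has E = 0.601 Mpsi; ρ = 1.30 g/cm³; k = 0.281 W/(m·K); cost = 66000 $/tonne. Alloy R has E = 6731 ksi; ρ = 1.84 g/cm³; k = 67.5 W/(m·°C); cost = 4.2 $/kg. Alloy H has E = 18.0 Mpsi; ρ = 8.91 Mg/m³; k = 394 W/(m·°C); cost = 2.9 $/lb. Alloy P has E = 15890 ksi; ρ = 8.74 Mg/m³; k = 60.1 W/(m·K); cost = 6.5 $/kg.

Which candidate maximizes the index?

alloy R

Screen on constraints: k ≥ 63.8 W/(m·K); cost ≤ 36 $/kg. Survivors: alloy R, alloy H.
Putting every candidate on a common basis:
  alloy R: E = 46.41 GPa, ρ = 1840 kg/m³
  alloy H: E = 124.1 GPa, ρ = 8910 kg/m³
  alloy R: M = 25.2 MN·m/kg
  alloy H: M = 13.9 MN·m/kg
Alloy R has the largest M.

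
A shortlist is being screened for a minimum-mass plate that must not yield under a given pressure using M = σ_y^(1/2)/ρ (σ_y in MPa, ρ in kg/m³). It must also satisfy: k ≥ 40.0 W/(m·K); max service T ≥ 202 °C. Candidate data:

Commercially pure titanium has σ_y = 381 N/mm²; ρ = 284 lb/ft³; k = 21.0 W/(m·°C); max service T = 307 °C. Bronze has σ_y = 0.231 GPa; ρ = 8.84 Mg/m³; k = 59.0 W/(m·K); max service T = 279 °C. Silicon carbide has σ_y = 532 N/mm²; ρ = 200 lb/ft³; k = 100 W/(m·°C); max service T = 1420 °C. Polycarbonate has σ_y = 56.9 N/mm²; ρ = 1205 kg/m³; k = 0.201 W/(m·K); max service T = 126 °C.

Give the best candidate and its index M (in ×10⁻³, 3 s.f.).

silicon carbide, M = 7.20×10⁻³

Screen on constraints: k ≥ 40.0 W/(m·K); max service T ≥ 202 °C. Survivors: bronze, silicon carbide.
In SI units:
  bronze: σ_y = 231.0 MPa, ρ = 8840 kg/m³
  silicon carbide: σ_y = 532.0 MPa, ρ = 3204 kg/m³
  silicon carbide: M = 7.20×10⁻³
  bronze: M = 1.72×10⁻³
Silicon carbide has the largest M.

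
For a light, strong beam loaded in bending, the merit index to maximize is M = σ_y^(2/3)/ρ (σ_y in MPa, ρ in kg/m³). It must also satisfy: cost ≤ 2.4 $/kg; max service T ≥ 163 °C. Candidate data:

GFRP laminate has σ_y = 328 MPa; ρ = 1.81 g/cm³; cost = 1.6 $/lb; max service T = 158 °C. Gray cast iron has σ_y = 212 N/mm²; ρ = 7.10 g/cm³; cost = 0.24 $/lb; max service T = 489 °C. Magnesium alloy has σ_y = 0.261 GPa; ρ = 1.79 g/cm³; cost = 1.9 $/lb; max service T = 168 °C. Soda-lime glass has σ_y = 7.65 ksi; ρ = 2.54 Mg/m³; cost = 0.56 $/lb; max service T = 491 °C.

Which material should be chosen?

Screen on constraints: cost ≤ 2.4 $/kg; max service T ≥ 163 °C. Survivors: gray cast iron, soda-lime glass.
Normalizing units and computing the index:
  gray cast iron: σ_y = 212.0 MPa, ρ = 7100 kg/m³
  soda-lime glass: σ_y = 52.74 MPa, ρ = 2540 kg/m³
  soda-lime glass: M = 5.54×10⁻³
  gray cast iron: M = 5.01×10⁻³
Soda-lime glass has the largest M.

soda-lime glass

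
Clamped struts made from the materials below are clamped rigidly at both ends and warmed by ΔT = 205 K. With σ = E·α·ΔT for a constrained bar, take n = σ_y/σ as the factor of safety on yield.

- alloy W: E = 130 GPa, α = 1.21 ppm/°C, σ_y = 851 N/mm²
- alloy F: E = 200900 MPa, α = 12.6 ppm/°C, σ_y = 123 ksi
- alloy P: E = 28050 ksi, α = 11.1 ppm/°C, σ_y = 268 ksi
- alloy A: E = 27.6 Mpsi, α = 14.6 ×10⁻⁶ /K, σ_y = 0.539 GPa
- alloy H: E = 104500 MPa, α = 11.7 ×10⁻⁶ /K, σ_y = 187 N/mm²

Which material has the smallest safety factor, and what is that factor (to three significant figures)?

alloy H, n = 0.746

Per material, after unit conversion:
  alloy W: E = 130.0, α = 1.21, σ_y = 851.0 → σ = 32.2 MPa, n = 26.4
  alloy F: E = 200.9, α = 12.6, σ_y = 848.1 → σ = 519 MPa, n = 1.63
  alloy P: E = 193.4, α = 11.1, σ_y = 1848 → σ = 440 MPa, n = 4.20
  alloy A: E = 190.3, α = 14.6, σ_y = 539.0 → σ = 570 MPa, n = 0.946
  alloy H: E = 104.5, α = 11.7, σ_y = 187.0 → σ = 251 MPa, n = 0.746
Smallest n: alloy H with n = 0.746.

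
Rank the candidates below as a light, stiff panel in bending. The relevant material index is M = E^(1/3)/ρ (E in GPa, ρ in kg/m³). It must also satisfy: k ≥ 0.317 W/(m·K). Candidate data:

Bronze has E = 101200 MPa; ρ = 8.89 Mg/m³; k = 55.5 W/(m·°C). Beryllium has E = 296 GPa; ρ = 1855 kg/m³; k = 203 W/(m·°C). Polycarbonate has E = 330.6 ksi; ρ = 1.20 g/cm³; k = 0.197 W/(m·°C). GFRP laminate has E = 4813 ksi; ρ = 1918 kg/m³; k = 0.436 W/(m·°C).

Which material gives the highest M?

beryllium

Screen on constraints: k ≥ 0.317 W/(m·K). Survivors: bronze, beryllium, GFRP laminate.
Putting every candidate on a common basis:
  bronze: E = 101.2 GPa, ρ = 8890 kg/m³
  beryllium: E = 296.0 GPa, ρ = 1855 kg/m³
  GFRP laminate: E = 33.18 GPa, ρ = 1918 kg/m³
  beryllium: M = 3.59×10⁻³
  GFRP laminate: M = 1.68×10⁻³
  bronze: M = 0.524×10⁻³
The maximum is for beryllium.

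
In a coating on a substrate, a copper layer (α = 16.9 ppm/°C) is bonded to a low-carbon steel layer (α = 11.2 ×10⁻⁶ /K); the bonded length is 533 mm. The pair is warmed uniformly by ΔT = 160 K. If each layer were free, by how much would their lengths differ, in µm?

Δα = |16.9 − 11.2|×10⁻⁶/K = 5.70×10⁻⁶/K.
ΔL_mismatch = Δα·L·ΔT = 5.70×10⁻⁶ × 533.0 mm × 160.0 K = 486 µm.

486 µm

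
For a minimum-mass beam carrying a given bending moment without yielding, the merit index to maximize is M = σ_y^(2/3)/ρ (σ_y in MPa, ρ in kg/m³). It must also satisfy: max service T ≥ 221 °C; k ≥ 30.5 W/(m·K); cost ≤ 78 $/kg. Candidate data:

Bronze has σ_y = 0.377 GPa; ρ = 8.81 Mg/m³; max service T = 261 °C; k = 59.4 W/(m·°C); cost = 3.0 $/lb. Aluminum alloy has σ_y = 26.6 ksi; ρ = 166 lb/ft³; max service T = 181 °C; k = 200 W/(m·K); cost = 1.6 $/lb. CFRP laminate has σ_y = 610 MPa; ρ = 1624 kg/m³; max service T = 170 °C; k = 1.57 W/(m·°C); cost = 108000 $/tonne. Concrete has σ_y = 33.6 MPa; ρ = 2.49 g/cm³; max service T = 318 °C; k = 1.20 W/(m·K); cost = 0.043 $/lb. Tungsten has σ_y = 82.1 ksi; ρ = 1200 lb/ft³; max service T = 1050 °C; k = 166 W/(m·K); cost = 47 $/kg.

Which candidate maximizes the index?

Screen on constraints: max service T ≥ 221 °C; k ≥ 30.5 W/(m·K); cost ≤ 78 $/kg. Survivors: bronze, tungsten.
Convert each candidate to consistent units, then evaluate M:
  bronze: σ_y = 377.0 MPa, ρ = 8810 kg/m³
  tungsten: σ_y = 566.1 MPa, ρ = 19220 kg/m³
  bronze: M = 5.92×10⁻³
  tungsten: M = 3.56×10⁻³
Bronze ranks first.

bronze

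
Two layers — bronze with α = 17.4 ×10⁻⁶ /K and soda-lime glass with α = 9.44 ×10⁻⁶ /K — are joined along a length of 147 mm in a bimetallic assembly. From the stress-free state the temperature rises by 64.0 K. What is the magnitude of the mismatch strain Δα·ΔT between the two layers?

5.09×10⁻⁴

Δα = |17.4 − 9.44|×10⁻⁶/K = 7.96×10⁻⁶/K.
Mismatch strain = Δα·ΔT = 7.96×10⁻⁶ × 64.0 = 5.09×10⁻⁴.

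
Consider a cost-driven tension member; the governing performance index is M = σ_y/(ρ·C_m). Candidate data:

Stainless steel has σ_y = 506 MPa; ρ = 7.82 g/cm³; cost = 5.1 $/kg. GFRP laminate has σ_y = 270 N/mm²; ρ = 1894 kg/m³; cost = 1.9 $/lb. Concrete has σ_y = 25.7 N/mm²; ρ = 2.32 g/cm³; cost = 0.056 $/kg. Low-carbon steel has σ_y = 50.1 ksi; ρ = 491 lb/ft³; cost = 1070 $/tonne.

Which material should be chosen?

After converting to SI:
  stainless steel: σ_y = 506.0 MPa, ρ = 7820 kg/m³, cost = 5.100 $/kg
  GFRP laminate: σ_y = 270.0 MPa, ρ = 1894 kg/m³, cost = 4.189 $/kg
  concrete: σ_y = 25.70 MPa, ρ = 2320 kg/m³, cost = 0.05600 $/kg
  low-carbon steel: σ_y = 345.4 MPa, ρ = 7865 kg/m³, cost = 1.070 $/kg
  concrete: M = 198 kN·m per $
  low-carbon steel: M = 41.0 kN·m per $
  GFRP laminate: M = 34.0 kN·m per $
  stainless steel: M = 12.7 kN·m per $
The maximum is for concrete.

concrete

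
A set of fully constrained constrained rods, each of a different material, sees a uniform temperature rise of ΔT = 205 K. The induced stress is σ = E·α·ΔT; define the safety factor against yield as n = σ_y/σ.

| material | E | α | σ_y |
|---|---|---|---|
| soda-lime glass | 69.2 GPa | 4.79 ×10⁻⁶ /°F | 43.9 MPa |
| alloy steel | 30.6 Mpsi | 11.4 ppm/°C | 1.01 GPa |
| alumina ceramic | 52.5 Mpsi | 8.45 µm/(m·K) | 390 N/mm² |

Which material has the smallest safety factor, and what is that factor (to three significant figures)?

Per material, after unit conversion:
  soda-lime glass: E = 69.20, α = 8.62, σ_y = 43.90 → σ = 122 MPa, n = 0.359
  alloy steel: E = 211.0, α = 11.4, σ_y = 1010 → σ = 493 MPa, n = 2.05
  alumina ceramic: E = 362.0, α = 8.45, σ_y = 390.0 → σ = 627 MPa, n = 0.622
The minimum is soda-lime glass at n = 0.359.

soda-lime glass, n = 0.359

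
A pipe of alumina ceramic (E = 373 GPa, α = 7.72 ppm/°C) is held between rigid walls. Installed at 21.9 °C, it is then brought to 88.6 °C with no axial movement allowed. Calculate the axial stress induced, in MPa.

192 MPa

ΔT = 66.70 K. Constrained thermal stress σ = E·α·ΔT = 373.0×10³ MPa × 7.72×10⁻⁶ × 66.70 = 192 MPa (compressive).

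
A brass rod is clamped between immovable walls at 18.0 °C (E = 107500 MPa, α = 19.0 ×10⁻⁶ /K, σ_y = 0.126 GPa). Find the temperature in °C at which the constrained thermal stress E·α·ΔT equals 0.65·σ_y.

E = 107500 MPa = 107.5 GPa.
σ_y = 0.126 GPa = 126.0 MPa.
E·α·ΔT = 81.90 MPa ⇒ ΔT = 81.90 / (107.5×10³ × 19.0×10⁻⁶) = 40.10 K.
T = 18.0 + 40.10 = 58.10 °C.

58.1 °C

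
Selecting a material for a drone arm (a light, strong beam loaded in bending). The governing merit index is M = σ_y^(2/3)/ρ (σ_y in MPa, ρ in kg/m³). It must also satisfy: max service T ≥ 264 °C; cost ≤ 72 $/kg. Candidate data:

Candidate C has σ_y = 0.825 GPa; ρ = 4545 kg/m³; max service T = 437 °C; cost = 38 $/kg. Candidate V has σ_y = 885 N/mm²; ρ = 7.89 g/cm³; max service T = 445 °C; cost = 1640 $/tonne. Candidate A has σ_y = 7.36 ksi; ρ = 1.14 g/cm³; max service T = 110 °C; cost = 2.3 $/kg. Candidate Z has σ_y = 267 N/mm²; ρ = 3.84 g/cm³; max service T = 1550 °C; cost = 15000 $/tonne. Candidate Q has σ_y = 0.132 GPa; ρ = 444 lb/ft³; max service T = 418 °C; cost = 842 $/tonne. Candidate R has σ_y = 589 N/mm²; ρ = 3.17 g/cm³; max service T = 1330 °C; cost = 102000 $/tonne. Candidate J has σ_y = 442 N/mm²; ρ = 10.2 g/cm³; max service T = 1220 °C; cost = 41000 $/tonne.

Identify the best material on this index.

candidate C

Screen on constraints: max service T ≥ 264 °C; cost ≤ 72 $/kg. Survivors: candidate C, candidate V, candidate Z, candidate Q, candidate J.
Putting every candidate on a common basis:
  candidate C: σ_y = 825.0 MPa, ρ = 4545 kg/m³
  candidate V: σ_y = 885.0 MPa, ρ = 7890 kg/m³
  candidate Z: σ_y = 267.0 MPa, ρ = 3840 kg/m³
  candidate Q: σ_y = 132.0 MPa, ρ = 7112 kg/m³
  candidate J: σ_y = 442.0 MPa, ρ = 10200 kg/m³
  candidate C: M = 19.4×10⁻³
  candidate V: M = 11.7×10⁻³
  candidate Z: M = 10.8×10⁻³
  candidate J: M = 5.69×10⁻³
  candidate Q: M = 3.65×10⁻³
Highest index: candidate C.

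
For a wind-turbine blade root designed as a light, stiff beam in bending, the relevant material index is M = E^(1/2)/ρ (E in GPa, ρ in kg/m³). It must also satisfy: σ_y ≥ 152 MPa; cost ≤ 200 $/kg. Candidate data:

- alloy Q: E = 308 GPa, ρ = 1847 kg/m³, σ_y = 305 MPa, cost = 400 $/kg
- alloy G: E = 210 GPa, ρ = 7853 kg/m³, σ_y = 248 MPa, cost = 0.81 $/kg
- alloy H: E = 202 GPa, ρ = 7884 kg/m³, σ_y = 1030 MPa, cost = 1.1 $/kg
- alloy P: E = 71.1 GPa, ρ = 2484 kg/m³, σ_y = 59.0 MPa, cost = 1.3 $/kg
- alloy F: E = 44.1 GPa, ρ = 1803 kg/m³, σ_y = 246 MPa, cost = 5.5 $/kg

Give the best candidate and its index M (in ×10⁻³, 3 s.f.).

alloy F, M = 3.68×10⁻³

Screen on constraints: σ_y ≥ 152 MPa; cost ≤ 200 $/kg. Survivors: alloy G, alloy H, alloy F.
Computing M directly (units already consistent):
  alloy F: M = 3.68×10⁻³
  alloy G: M = 1.85×10⁻³
  alloy H: M = 1.80×10⁻³
Highest index: alloy F.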